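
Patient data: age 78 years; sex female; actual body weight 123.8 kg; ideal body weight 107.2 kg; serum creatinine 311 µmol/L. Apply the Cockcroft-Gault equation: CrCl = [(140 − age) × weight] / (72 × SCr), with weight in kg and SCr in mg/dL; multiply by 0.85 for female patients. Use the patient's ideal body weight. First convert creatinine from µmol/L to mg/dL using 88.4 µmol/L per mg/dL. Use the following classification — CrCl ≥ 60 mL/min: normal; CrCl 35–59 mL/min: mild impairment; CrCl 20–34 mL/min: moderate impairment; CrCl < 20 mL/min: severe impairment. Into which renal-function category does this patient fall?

moderate impairment

SCr = 311 / 88.4 = 3.518 mg/dL
CrCl = (140 − 78) × 107.2 / (72 × 3.518) × 0.85 = 6646.4 / 253.30 × 0.85 ≈ 22.3 mL/min
22 mL/min falls in the 'moderate impairment' range.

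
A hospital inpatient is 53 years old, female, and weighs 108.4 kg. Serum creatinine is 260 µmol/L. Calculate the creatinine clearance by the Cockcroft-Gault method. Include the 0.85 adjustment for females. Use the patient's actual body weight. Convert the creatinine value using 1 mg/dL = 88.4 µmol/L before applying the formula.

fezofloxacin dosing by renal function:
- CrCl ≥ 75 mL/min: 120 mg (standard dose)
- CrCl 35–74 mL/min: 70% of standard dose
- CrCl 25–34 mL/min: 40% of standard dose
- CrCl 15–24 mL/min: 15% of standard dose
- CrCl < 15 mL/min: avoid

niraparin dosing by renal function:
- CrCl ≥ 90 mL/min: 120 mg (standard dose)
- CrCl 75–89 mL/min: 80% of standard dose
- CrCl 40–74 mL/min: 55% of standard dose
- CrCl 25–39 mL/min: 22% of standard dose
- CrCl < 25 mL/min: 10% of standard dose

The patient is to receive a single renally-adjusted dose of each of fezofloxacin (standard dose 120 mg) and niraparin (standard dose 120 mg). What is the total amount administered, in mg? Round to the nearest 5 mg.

110 mg

SCr = 260 / 88.4 = 2.941 mg/dL
CrCl = (140 − 53) × 108.4 / (72 × 2.941) × 0.85 = 9430.8 / 211.75 × 0.85 ≈ 37.9 mL/min
CrCl ≈ 38 mL/min.
fezofloxacin: 35–74 mL/min → 70% of 120 mg = 84 mg.
niraparin: 25–39 mL/min → 22% of 120 mg = 26.4 mg.
Total = 84 + 26.4 = 110.4 mg.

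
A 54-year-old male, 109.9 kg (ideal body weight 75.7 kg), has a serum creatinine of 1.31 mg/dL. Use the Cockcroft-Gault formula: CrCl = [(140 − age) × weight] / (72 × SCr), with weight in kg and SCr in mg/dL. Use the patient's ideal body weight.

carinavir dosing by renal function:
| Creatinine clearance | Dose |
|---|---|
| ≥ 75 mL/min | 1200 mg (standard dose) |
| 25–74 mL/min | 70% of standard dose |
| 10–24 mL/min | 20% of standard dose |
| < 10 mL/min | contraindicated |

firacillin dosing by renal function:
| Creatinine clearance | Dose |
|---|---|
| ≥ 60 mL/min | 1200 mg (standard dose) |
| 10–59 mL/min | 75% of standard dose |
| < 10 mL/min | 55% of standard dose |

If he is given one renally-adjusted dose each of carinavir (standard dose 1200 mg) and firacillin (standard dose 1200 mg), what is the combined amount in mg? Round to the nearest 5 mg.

CrCl = (140 − 54) × 75.7 / (72 × 1.31) = 6510.2 / 94.32 ≈ 69.0 mL/min
CrCl ≈ 69 mL/min.
carinavir: 25–74 mL/min → 70% of 1200 mg = 840 mg.
firacillin: ≥ 60 mL/min → 100% of 1200 mg = 1200 mg.
Total = 840 + 1200 = 2040 mg.

2040 mg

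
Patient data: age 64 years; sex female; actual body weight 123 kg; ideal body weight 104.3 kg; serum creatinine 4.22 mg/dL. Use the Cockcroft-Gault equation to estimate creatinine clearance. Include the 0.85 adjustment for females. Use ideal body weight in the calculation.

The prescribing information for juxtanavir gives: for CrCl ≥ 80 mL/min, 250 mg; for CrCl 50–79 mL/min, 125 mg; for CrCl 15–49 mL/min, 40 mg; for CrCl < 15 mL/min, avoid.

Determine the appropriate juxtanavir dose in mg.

CrCl = (140 − 64) × 104.3 / (72 × 4.22) × 0.85 = 7926.8 / 303.84 × 0.85 ≈ 22.2 mL/min
CrCl ≈ 22 mL/min → bracket 15–49 mL/min.
Dose for this bracket: 40 mg.

40 mg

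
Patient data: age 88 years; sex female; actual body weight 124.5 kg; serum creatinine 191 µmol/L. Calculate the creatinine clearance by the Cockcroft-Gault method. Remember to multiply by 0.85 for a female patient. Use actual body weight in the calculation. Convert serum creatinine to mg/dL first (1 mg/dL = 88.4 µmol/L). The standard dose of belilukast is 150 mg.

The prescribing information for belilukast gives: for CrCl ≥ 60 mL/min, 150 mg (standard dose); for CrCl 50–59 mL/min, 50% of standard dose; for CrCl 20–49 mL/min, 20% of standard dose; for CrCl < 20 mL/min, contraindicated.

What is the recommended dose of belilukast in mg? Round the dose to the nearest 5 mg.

SCr = 191 / 88.4 = 2.161 mg/dL
CrCl = (140 − 88) × 124.5 / (72 × 2.161) × 0.85 = 6474.0 / 155.59 × 0.85 ≈ 35.4 mL/min
CrCl ≈ 35 mL/min → bracket 20–49 mL/min.
20% of 150 mg = 30 mg

30 mg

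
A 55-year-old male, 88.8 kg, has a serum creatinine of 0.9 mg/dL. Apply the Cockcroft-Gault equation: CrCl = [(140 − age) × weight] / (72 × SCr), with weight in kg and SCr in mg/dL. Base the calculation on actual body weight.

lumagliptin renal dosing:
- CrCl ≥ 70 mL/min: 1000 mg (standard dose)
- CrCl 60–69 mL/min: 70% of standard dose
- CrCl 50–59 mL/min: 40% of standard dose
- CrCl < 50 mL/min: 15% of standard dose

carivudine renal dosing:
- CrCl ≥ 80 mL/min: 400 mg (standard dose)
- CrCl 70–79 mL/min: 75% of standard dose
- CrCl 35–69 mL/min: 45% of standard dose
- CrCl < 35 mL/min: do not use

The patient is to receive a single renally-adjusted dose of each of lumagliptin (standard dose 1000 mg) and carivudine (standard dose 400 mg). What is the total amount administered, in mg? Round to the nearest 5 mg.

1400 mg

CrCl = (140 − 55) × 88.8 / (72 × 0.9) = 7548.0 / 64.80 ≈ 116.5 mL/min
CrCl ≈ 116 mL/min.
lumagliptin: ≥ 70 mL/min → 100% of 1000 mg = 1000 mg.
carivudine: ≥ 80 mL/min → 100% of 400 mg = 400 mg.
Total = 1000 + 400 = 1400 mg.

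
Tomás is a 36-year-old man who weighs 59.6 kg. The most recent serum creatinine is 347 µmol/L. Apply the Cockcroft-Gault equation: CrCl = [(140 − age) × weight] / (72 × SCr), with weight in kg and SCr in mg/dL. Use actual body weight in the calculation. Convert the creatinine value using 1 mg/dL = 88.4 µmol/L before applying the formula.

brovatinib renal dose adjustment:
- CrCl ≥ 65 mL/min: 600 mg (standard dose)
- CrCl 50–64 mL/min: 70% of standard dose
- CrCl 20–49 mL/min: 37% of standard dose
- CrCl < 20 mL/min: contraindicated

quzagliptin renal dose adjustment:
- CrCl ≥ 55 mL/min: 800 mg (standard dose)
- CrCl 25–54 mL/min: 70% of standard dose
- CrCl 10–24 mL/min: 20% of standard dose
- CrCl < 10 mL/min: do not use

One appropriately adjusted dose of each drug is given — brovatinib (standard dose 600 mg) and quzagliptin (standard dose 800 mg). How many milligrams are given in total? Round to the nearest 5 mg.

380 mg

SCr = 347 / 88.4 = 3.925 mg/dL
CrCl = (140 − 36) × 59.6 / (72 × 3.925) = 6198.4 / 282.60 ≈ 21.9 mL/min
CrCl ≈ 22 mL/min.
brovatinib: 20–49 mL/min → 37% of 600 mg = 222 mg.
quzagliptin: 10–24 mL/min → 20% of 800 mg = 160 mg.
Total = 222 + 160 = 382 mg.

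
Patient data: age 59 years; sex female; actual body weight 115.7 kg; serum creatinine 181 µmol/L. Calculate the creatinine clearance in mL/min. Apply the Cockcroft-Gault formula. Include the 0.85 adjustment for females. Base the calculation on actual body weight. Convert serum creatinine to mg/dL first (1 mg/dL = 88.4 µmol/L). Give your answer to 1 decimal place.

SCr = 181 / 88.4 = 2.048 mg/dL
CrCl = (140 − 59) × 115.7 / (72 × 2.048) × 0.85 = 9371.7 / 147.46 × 0.85 ≈ 54.0 mL/min

54.0 mL/min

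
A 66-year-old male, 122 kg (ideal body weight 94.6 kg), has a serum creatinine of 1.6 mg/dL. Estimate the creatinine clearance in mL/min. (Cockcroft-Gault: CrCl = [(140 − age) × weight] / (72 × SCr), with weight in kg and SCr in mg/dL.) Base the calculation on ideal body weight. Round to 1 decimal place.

CrCl = (140 − 66) × 94.6 / (72 × 1.6) = 7000.4 / 115.20 ≈ 60.8 mL/min

60.8 mL/min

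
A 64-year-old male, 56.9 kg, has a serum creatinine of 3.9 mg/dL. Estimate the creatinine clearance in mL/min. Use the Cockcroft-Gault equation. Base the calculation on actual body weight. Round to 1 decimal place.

15.4 mL/min

CrCl = (140 − 64) × 56.9 / (72 × 3.9) = 4324.4 / 280.80 ≈ 15.4 mL/min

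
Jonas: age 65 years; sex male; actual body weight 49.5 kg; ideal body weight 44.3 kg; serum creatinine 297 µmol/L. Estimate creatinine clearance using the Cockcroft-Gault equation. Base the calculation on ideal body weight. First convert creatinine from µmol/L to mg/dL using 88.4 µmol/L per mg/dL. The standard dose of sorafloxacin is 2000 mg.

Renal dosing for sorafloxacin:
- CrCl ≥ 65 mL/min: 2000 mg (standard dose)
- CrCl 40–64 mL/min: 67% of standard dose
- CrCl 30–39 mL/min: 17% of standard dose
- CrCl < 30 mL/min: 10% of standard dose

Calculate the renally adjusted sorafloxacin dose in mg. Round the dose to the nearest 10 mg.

SCr = 297 / 88.4 = 3.36 mg/dL
CrCl = (140 − 65) × 44.3 / (72 × 3.36) = 3322.5 / 241.92 ≈ 13.7 mL/min
CrCl ≈ 14 mL/min → bracket < 30 mL/min.
10% of 2000 mg = 200 mg

200 mg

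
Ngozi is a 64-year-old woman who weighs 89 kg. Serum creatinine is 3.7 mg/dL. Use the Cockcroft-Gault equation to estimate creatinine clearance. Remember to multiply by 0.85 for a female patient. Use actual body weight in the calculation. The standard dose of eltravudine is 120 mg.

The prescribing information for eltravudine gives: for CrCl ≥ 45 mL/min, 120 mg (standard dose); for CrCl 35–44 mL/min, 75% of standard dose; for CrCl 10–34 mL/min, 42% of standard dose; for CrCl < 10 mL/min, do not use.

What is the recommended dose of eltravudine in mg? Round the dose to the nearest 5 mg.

50 mg

CrCl = (140 − 64) × 89 / (72 × 3.7) × 0.85 = 6764.0 / 266.40 × 0.85 ≈ 21.6 mL/min
CrCl ≈ 22 mL/min → bracket 10–34 mL/min.
42% of 120 mg = 50.4 mg → 50 mg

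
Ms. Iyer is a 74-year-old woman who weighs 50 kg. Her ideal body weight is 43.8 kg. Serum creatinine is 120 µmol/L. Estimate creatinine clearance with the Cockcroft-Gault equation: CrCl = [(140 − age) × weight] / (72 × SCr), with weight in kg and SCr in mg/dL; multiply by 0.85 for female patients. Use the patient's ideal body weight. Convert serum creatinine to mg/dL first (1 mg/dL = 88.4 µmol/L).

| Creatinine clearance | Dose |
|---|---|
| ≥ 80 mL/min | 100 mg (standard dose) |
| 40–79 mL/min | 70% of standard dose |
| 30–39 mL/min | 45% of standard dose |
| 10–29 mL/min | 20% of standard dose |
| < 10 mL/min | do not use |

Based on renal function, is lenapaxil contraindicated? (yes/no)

no

SCr = 120 / 88.4 = 1.357 mg/dL
CrCl = (140 − 74) × 43.8 / (72 × 1.357) × 0.85 = 2890.8 / 97.70 × 0.85 ≈ 25.1 mL/min
CrCl ≈ 25 mL/min, which is ≥ 10 mL/min.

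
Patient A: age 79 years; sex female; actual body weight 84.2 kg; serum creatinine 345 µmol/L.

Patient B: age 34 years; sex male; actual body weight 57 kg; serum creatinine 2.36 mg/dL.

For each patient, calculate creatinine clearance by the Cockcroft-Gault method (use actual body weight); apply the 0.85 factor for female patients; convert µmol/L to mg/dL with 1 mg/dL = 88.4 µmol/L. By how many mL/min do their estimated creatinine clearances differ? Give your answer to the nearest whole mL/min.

Patient A: SCr = 345 / 88.4 = 3.903 mg/dL
Patient A: CrCl = (140 − 79) × 84.2 / (72 × 3.903) × 0.85 = 5136.2 / 281.02 × 0.85 ≈ 15.5 mL/min
Patient B: CrCl = (140 − 34) × 57 / (72 × 2.36) = 6042.0 / 169.92 ≈ 35.6 mL/min
|15.5 − 35.6| = 20.1 mL/min

20 mL/min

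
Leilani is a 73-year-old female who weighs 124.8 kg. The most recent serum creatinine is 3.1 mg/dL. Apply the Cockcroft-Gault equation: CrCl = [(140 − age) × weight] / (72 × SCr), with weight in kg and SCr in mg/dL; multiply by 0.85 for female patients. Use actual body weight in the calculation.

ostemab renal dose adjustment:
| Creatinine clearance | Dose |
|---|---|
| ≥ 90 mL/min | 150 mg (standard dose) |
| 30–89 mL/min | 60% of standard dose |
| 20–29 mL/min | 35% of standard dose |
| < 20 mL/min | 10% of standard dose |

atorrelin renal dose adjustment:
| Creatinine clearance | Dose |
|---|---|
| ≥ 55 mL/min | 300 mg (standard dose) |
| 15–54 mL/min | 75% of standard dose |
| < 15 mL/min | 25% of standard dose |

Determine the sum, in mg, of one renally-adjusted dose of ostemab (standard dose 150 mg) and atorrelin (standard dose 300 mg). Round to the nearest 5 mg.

CrCl = (140 − 73) × 124.8 / (72 × 3.1) × 0.85 = 8361.6 / 223.20 × 0.85 ≈ 31.8 mL/min
CrCl ≈ 32 mL/min.
ostemab: 30–89 mL/min → 60% of 150 mg = 90 mg.
atorrelin: 15–54 mL/min → 75% of 300 mg = 225 mg.
Total = 90 + 225 = 315 mg.

315 mg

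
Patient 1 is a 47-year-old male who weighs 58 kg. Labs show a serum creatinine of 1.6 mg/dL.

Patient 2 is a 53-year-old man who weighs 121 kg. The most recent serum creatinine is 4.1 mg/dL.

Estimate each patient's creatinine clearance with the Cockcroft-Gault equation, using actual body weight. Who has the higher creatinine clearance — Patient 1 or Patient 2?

Patient 1

Patient 1: CrCl = (140 − 47) × 58 / (72 × 1.6) = 5394.0 / 115.20 ≈ 46.8 mL/min
Patient 2: CrCl = (140 − 53) × 121 / (72 × 4.1) = 10527.0 / 295.20 ≈ 35.7 mL/min
46.8 vs 35.7 mL/min → Patient 1 is higher.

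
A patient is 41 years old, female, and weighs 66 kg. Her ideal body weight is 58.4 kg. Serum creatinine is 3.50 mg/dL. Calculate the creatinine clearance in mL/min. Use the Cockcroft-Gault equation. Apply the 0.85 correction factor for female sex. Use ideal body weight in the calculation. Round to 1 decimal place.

19.5 mL/min

CrCl = (140 − 41) × 58.4 / (72 × 3.5) × 0.85 = 5781.6 / 252.00 × 0.85 ≈ 19.5 mL/min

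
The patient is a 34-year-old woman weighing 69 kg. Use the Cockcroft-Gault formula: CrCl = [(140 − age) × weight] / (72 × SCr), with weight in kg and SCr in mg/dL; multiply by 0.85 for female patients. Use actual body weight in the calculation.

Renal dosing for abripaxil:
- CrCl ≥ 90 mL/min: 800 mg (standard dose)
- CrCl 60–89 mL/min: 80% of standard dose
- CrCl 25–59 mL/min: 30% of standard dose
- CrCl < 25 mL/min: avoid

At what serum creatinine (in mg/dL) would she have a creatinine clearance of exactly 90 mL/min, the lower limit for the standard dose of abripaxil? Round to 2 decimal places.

0.96 mg/dL

Standard dose requires CrCl ≥ 90 mL/min.
Set (140 − 34) × 69 × 0.85 / (72 × SCr) = 90
SCr = (140 − 34) × 69 × 0.85 / (72 × 90) = 0.959 mg/dL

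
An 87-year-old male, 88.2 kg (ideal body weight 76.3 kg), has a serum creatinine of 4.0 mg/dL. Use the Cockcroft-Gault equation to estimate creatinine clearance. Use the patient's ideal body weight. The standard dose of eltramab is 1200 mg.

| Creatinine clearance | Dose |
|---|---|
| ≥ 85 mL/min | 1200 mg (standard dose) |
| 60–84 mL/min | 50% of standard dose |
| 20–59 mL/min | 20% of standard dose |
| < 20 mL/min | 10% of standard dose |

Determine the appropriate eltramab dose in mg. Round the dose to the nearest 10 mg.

120 mg

CrCl = (140 − 87) × 76.3 / (72 × 4) = 4043.9 / 288.00 ≈ 14.0 mL/min
CrCl ≈ 14 mL/min → bracket < 20 mL/min.
10% of 1200 mg = 120 mg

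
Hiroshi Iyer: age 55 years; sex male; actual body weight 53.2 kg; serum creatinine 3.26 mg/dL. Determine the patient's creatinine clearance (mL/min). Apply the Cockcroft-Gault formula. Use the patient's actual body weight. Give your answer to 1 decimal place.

19.3 mL/min

CrCl = (140 − 55) × 53.2 / (72 × 3.26) = 4522.0 / 234.72 ≈ 19.3 mL/min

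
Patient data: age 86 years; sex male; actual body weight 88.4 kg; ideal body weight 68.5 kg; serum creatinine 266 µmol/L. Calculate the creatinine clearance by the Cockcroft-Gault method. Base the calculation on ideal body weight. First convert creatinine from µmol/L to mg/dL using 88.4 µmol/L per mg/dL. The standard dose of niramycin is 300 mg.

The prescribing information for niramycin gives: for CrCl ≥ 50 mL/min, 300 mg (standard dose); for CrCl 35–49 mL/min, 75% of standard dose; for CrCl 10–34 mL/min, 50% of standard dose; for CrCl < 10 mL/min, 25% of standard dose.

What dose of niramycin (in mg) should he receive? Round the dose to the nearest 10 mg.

SCr = 266 / 88.4 = 3.009 mg/dL
CrCl = (140 − 86) × 68.5 / (72 × 3.009) = 3699.0 / 216.65 ≈ 17.1 mL/min
CrCl ≈ 17 mL/min → bracket 10–34 mL/min.
50% of 300 mg = 150 mg

150 mg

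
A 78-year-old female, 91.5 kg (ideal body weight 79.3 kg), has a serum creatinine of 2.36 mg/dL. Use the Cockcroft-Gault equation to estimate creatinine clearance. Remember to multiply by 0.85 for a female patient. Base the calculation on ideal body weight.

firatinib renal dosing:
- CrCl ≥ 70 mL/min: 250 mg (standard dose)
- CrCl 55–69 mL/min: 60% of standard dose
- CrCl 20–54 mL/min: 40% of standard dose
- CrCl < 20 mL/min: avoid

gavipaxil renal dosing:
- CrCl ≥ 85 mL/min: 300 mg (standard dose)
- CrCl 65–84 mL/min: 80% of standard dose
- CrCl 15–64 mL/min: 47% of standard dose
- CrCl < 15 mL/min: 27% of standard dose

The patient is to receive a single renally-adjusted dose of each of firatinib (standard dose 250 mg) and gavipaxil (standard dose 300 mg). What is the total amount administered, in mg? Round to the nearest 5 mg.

CrCl = (140 − 78) × 79.3 / (72 × 2.36) × 0.85 = 4916.6 / 169.92 × 0.85 ≈ 24.6 mL/min
CrCl ≈ 25 mL/min.
firatinib: 20–54 mL/min → 40% of 250 mg = 100 mg.
gavipaxil: 15–64 mL/min → 47% of 300 mg = 141 mg.
Total = 100 + 141 = 241 mg.

240 mg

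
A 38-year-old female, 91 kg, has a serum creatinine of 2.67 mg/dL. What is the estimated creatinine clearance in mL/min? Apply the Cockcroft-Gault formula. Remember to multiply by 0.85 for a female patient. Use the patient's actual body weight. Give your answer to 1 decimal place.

CrCl = (140 − 38) × 91 / (72 × 2.67) × 0.85 = 9282.0 / 192.24 × 0.85 ≈ 41.0 mL/min

41.0 mL/min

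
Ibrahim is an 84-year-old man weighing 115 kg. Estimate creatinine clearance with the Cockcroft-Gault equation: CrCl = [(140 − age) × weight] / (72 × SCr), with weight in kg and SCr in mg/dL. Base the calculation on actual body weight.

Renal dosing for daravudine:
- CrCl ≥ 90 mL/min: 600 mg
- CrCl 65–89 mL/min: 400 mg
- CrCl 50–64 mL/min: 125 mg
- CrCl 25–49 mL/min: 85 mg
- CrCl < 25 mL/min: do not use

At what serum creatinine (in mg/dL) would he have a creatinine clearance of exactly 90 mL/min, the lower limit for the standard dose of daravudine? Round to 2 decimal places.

0.99 mg/dL

Standard dose requires CrCl ≥ 90 mL/min.
Set (140 − 84) × 115 / (72 × SCr) = 90
SCr = (140 − 84) × 115 / (72 × 90) = 0.994 mg/dL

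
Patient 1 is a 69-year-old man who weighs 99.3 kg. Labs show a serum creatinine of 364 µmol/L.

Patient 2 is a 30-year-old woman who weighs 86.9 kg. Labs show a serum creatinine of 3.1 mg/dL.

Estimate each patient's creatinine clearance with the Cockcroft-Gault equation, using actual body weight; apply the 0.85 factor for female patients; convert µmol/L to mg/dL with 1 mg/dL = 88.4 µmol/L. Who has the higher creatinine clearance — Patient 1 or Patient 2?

Patient 2

Patient 1: SCr = 364 / 88.4 = 4.118 mg/dL
Patient 1: CrCl = (140 − 69) × 99.3 / (72 × 4.118) = 7050.3 / 296.50 ≈ 23.8 mL/min
Patient 2: CrCl = (140 − 30) × 86.9 / (72 × 3.1) × 0.85 = 9559.0 / 223.20 × 0.85 ≈ 36.4 mL/min
23.8 vs 36.4 mL/min → Patient 2 is higher.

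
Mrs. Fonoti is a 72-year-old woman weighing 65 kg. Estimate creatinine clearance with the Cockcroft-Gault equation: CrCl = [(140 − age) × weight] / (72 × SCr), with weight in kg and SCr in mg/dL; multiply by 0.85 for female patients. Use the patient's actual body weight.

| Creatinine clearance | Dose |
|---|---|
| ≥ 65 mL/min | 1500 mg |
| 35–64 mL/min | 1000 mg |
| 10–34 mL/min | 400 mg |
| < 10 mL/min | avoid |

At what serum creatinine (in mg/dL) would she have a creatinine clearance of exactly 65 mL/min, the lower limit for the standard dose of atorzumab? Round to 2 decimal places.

Standard dose requires CrCl ≥ 65 mL/min.
Set (140 − 72) × 65 × 0.85 / (72 × SCr) = 65
SCr = (140 − 72) × 65 × 0.85 / (72 × 65) = 0.803 mg/dL

0.80 mg/dL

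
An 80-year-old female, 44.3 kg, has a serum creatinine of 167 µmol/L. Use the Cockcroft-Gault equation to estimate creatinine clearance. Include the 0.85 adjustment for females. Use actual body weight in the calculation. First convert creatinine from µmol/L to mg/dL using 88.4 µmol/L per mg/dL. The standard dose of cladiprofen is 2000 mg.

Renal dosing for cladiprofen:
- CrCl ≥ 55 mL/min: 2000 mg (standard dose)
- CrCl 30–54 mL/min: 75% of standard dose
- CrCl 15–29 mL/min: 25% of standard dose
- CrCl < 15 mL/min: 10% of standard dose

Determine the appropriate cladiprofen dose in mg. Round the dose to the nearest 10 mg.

SCr = 167 / 88.4 = 1.889 mg/dL
CrCl = (140 − 80) × 44.3 / (72 × 1.889) × 0.85 = 2658.0 / 136.01 × 0.85 ≈ 16.6 mL/min
CrCl ≈ 17 mL/min → bracket 15–29 mL/min.
25% of 2000 mg = 500 mg

500 mg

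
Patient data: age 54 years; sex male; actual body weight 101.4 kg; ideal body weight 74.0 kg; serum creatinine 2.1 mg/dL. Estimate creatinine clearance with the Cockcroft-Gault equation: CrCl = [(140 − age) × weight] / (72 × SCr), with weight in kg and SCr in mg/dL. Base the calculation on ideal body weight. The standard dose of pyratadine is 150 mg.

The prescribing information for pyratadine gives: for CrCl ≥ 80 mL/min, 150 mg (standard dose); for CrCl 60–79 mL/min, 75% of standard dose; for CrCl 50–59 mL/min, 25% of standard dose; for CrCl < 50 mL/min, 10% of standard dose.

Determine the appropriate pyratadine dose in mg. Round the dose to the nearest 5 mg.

15 mg

CrCl = (140 − 54) × 74 / (72 × 2.1) = 6364.0 / 151.20 ≈ 42.1 mL/min
CrCl ≈ 42 mL/min → bracket < 50 mL/min.
10% of 150 mg = 15 mg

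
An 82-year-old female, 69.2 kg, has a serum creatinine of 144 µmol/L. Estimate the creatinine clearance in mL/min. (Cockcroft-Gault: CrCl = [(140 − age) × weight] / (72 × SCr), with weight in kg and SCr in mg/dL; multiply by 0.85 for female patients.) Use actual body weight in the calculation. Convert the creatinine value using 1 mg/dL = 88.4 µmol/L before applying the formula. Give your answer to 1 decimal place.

SCr = 144 / 88.4 = 1.629 mg/dL
CrCl = (140 − 82) × 69.2 / (72 × 1.629) × 0.85 = 4013.6 / 117.29 × 0.85 ≈ 29.1 mL/min

29.1 mL/min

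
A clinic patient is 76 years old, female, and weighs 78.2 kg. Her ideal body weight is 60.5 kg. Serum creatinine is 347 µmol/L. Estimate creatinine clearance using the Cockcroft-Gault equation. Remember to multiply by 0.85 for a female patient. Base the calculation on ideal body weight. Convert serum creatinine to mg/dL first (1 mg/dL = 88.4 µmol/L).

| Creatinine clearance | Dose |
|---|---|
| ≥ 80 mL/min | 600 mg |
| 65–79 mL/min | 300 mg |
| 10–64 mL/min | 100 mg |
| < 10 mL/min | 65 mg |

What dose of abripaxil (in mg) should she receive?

SCr = 347 / 88.4 = 3.925 mg/dL
CrCl = (140 − 76) × 60.5 / (72 × 3.925) × 0.85 = 3872.0 / 282.60 × 0.85 ≈ 11.6 mL/min
CrCl ≈ 12 mL/min → bracket 10–64 mL/min.
Dose for this bracket: 100 mg.

100 mg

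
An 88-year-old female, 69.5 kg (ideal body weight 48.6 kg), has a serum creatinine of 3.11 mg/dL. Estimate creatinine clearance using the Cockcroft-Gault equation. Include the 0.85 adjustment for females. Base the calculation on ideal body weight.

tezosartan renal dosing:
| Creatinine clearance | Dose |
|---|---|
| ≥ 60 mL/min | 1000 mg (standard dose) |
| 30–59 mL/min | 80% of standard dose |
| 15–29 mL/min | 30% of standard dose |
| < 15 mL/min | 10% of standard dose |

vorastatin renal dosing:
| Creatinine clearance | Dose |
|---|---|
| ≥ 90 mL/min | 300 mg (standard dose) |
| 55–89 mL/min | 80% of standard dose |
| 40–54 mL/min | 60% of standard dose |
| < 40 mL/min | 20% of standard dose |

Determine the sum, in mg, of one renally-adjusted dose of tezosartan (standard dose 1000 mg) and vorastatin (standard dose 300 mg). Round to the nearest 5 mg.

160 mg

CrCl = (140 − 88) × 48.6 / (72 × 3.11) × 0.85 = 2527.2 / 223.92 × 0.85 ≈ 9.6 mL/min
CrCl ≈ 10 mL/min.
tezosartan: < 15 mL/min → 10% of 1000 mg = 100 mg.
vorastatin: < 40 mL/min → 20% of 300 mg = 60 mg.
Total = 100 + 60 = 160 mg.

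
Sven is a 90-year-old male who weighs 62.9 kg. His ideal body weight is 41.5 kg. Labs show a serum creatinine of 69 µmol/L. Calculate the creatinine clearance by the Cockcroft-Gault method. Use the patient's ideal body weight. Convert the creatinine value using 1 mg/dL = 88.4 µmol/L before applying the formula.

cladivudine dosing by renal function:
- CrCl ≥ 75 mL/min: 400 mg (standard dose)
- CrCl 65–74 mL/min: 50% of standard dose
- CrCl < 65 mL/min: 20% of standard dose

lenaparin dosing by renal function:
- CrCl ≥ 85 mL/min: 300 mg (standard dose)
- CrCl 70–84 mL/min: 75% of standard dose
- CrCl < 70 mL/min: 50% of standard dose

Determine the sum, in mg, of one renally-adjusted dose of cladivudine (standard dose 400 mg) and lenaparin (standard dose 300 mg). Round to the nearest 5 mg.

SCr = 69 / 88.4 = 0.781 mg/dL
CrCl = (140 − 90) × 41.5 / (72 × 0.781) = 2075.0 / 56.23 ≈ 36.9 mL/min
CrCl ≈ 37 mL/min.
cladivudine: < 65 mL/min → 20% of 400 mg = 80 mg.
lenaparin: < 70 mL/min → 50% of 300 mg = 150 mg.
Total = 80 + 150 = 230 mg.

230 mg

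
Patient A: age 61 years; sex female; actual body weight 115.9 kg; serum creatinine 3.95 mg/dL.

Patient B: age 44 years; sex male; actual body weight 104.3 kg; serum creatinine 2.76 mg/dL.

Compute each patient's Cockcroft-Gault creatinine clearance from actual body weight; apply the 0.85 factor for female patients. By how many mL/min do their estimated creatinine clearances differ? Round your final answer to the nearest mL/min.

23 mL/min

Patient A: CrCl = (140 − 61) × 115.9 / (72 × 3.95) × 0.85 = 9156.1 / 284.40 × 0.85 ≈ 27.4 mL/min
Patient B: CrCl = (140 − 44) × 104.3 / (72 × 2.76) = 10012.8 / 198.72 ≈ 50.4 mL/min
|27.4 − 50.4| = 23.0 mL/min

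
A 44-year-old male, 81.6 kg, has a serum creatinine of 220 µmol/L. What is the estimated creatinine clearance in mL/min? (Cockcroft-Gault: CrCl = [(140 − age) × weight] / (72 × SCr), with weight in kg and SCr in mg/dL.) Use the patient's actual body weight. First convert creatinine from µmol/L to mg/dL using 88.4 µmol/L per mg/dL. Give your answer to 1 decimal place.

43.7 mL/min

SCr = 220 / 88.4 = 2.489 mg/dL
CrCl = (140 − 44) × 81.6 / (72 × 2.489) = 7833.6 / 179.21 ≈ 43.7 mL/min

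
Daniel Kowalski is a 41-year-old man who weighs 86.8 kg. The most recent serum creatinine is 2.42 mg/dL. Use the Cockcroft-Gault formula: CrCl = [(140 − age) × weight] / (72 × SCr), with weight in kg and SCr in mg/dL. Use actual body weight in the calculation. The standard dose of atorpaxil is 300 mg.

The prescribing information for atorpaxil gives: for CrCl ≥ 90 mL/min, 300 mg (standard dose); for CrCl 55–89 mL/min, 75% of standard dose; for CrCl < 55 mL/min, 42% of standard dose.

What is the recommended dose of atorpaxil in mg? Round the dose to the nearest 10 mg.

130 mg

CrCl = (140 − 41) × 86.8 / (72 × 2.42) = 8593.2 / 174.24 ≈ 49.3 mL/min
CrCl ≈ 49 mL/min → bracket < 55 mL/min.
42% of 300 mg = 126 mg → 130 mg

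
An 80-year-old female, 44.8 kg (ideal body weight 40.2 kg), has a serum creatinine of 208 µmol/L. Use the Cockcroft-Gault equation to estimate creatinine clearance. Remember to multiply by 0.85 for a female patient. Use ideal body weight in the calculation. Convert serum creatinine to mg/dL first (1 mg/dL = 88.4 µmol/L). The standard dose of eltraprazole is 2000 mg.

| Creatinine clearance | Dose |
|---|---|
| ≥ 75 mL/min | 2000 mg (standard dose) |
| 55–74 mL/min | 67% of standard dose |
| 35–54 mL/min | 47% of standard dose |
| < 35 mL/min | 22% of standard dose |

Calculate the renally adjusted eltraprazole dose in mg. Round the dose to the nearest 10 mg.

SCr = 208 / 88.4 = 2.353 mg/dL
CrCl = (140 − 80) × 40.2 / (72 × 2.353) × 0.85 = 2412.0 / 169.42 × 0.85 ≈ 12.1 mL/min
CrCl ≈ 12 mL/min → bracket < 35 mL/min.
22% of 2000 mg = 440 mg

440 mg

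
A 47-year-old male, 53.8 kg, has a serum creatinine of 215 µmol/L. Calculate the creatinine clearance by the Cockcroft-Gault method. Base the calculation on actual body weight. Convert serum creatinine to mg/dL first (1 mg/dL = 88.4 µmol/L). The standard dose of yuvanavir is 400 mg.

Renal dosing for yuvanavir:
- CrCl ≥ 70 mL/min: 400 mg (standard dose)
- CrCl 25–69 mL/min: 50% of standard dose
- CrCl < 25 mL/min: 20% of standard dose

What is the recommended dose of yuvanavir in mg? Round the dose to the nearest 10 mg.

200 mg

SCr = 215 / 88.4 = 2.432 mg/dL
CrCl = (140 − 47) × 53.8 / (72 × 2.432) = 5003.4 / 175.10 ≈ 28.6 mL/min
CrCl ≈ 29 mL/min → bracket 25–69 mL/min.
50% of 400 mg = 200 mg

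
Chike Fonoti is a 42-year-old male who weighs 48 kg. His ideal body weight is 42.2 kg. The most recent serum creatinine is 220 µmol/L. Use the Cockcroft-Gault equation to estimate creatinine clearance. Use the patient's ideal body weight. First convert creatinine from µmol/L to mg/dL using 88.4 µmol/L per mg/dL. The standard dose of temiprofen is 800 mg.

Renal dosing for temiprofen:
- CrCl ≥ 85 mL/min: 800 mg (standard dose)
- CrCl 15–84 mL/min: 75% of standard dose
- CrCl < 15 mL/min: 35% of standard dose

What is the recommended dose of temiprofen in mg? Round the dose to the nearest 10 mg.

600 mg

SCr = 220 / 88.4 = 2.489 mg/dL
CrCl = (140 − 42) × 42.2 / (72 × 2.489) = 4135.6 / 179.21 ≈ 23.1 mL/min
CrCl ≈ 23 mL/min → bracket 15–84 mL/min.
75% of 800 mg = 600 mg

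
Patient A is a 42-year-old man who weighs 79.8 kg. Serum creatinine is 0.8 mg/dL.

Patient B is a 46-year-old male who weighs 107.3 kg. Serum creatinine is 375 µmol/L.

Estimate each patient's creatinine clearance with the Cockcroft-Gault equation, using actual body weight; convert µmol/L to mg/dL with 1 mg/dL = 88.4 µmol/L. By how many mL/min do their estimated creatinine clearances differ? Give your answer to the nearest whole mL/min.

103 mL/min

Patient A: CrCl = (140 − 42) × 79.8 / (72 × 0.8) = 7820.4 / 57.60 ≈ 135.8 mL/min
Patient B: SCr = 375 / 88.4 = 4.242 mg/dL
Patient B: CrCl = (140 − 46) × 107.3 / (72 × 4.242) = 10086.2 / 305.42 ≈ 33.0 mL/min
|135.8 − 33.0| = 102.8 mL/min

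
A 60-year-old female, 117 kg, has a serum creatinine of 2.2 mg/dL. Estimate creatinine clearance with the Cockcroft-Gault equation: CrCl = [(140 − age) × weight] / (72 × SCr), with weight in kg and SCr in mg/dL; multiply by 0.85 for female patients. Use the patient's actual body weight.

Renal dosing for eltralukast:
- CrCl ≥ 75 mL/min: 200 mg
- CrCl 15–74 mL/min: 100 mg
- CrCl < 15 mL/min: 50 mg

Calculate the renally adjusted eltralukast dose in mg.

CrCl = (140 − 60) × 117 / (72 × 2.2) × 0.85 = 9360.0 / 158.40 × 0.85 ≈ 50.2 mL/min
CrCl ≈ 50 mL/min → bracket 15–74 mL/min.
Dose for this bracket: 100 mg.

100 mg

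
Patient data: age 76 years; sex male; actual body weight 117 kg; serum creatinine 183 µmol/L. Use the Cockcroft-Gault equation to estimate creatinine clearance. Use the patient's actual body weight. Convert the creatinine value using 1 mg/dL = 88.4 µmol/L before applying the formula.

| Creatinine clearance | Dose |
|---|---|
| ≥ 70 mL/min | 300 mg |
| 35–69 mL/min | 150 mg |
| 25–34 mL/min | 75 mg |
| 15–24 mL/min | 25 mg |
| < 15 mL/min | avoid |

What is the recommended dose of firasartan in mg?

SCr = 183 / 88.4 = 2.07 mg/dL
CrCl = (140 − 76) × 117 / (72 × 2.07) = 7488.0 / 149.04 ≈ 50.2 mL/min
CrCl ≈ 50 mL/min → bracket 35–69 mL/min.
Dose for this bracket: 150 mg.

150 mg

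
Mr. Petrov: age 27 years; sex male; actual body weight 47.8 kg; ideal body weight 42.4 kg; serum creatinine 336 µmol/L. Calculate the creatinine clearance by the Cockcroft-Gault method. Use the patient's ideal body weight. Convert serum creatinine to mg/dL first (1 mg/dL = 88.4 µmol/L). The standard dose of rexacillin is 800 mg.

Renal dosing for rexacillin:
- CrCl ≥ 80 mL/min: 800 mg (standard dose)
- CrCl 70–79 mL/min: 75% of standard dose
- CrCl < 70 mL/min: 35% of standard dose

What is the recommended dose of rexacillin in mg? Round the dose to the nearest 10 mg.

280 mg

SCr = 336 / 88.4 = 3.801 mg/dL
CrCl = (140 − 27) × 42.4 / (72 × 3.801) = 4791.2 / 273.67 ≈ 17.5 mL/min
CrCl ≈ 18 mL/min → bracket < 70 mL/min.
35% of 800 mg = 280 mg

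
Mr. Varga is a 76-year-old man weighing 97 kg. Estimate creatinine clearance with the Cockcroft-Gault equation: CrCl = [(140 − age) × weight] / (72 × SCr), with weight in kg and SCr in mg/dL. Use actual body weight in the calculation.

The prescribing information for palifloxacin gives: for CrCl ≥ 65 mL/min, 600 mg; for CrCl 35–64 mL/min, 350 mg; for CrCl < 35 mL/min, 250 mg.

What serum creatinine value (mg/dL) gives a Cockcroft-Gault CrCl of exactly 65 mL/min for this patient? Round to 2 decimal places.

1.33 mg/dL

Standard dose requires CrCl ≥ 65 mL/min.
Set (140 − 76) × 97 / (72 × SCr) = 65
SCr = (140 − 76) × 97 / (72 × 65) = 1.326 mg/dL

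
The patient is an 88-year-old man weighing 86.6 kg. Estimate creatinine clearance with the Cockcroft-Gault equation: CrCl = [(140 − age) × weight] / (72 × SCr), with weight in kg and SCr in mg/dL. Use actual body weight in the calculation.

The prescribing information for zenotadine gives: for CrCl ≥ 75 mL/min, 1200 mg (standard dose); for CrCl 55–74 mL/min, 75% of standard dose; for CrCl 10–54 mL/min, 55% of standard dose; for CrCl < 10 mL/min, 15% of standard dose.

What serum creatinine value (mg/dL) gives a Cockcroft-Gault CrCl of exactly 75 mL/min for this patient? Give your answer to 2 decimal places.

0.83 mg/dL

Standard dose requires CrCl ≥ 75 mL/min.
Set (140 − 88) × 86.6 / (72 × SCr) = 75
SCr = (140 − 88) × 86.6 / (72 × 75) = 0.834 mg/dL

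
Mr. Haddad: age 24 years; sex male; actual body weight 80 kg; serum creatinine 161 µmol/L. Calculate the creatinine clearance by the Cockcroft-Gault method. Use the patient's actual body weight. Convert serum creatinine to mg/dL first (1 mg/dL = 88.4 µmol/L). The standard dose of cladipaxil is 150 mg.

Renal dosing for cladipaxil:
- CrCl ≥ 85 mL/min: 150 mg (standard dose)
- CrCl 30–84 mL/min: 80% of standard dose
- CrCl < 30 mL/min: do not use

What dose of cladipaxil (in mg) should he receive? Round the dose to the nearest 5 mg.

SCr = 161 / 88.4 = 1.821 mg/dL
CrCl = (140 − 24) × 80 / (72 × 1.821) = 9280.0 / 131.11 ≈ 70.8 mL/min
CrCl ≈ 71 mL/min → bracket 30–84 mL/min.
80% of 150 mg = 120 mg

120 mg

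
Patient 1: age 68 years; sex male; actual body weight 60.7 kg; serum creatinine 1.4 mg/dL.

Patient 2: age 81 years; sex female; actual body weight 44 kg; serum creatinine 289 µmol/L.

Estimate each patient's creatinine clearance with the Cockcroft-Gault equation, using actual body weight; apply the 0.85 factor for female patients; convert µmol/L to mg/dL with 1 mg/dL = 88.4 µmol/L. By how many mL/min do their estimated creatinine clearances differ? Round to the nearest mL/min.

34 mL/min

Patient 1: CrCl = (140 − 68) × 60.7 / (72 × 1.4) = 4370.4 / 100.80 ≈ 43.4 mL/min
Patient 2: SCr = 289 / 88.4 = 3.269 mg/dL
Patient 2: CrCl = (140 − 81) × 44 / (72 × 3.269) × 0.85 = 2596.0 / 235.37 × 0.85 ≈ 9.4 mL/min
|43.4 − 9.4| = 34.0 mL/min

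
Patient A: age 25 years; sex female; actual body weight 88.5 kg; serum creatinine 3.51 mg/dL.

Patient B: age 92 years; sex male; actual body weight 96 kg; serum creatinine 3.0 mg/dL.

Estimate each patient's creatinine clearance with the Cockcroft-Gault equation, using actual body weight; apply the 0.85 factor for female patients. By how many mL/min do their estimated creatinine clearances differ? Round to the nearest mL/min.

Patient A: CrCl = (140 − 25) × 88.5 / (72 × 3.51) × 0.85 = 10177.5 / 252.72 × 0.85 ≈ 34.2 mL/min
Patient B: CrCl = (140 − 92) × 96 / (72 × 3) = 4608.0 / 216.00 ≈ 21.3 mL/min
|34.2 − 21.3| = 12.9 mL/min

13 mL/min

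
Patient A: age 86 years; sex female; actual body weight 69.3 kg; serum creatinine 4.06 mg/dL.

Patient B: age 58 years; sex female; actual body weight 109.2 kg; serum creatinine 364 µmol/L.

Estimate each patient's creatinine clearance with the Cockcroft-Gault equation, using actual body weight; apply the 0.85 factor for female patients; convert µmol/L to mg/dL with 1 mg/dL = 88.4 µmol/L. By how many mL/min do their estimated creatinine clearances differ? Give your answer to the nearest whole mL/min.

Patient A: CrCl = (140 − 86) × 69.3 / (72 × 4.06) × 0.85 = 3742.2 / 292.32 × 0.85 ≈ 10.9 mL/min
Patient B: SCr = 364 / 88.4 = 4.118 mg/dL
Patient B: CrCl = (140 − 58) × 109.2 / (72 × 4.118) × 0.85 = 8954.4 / 296.50 × 0.85 ≈ 25.7 mL/min
|10.9 − 25.7| = 14.8 mL/min

15 mL/min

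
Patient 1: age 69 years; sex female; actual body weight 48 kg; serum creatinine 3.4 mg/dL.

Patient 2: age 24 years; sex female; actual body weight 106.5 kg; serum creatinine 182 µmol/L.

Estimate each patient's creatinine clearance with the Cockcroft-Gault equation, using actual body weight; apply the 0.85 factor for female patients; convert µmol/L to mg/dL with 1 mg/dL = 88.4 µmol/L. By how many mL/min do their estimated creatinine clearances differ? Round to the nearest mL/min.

Patient 1: CrCl = (140 − 69) × 48 / (72 × 3.4) × 0.85 = 3408.0 / 244.80 × 0.85 ≈ 11.8 mL/min
Patient 2: SCr = 182 / 88.4 = 2.059 mg/dL
Patient 2: CrCl = (140 − 24) × 106.5 / (72 × 2.059) × 0.85 = 12354.0 / 148.25 × 0.85 ≈ 70.8 mL/min
|11.8 − 70.8| = 59.0 mL/min

59 mL/min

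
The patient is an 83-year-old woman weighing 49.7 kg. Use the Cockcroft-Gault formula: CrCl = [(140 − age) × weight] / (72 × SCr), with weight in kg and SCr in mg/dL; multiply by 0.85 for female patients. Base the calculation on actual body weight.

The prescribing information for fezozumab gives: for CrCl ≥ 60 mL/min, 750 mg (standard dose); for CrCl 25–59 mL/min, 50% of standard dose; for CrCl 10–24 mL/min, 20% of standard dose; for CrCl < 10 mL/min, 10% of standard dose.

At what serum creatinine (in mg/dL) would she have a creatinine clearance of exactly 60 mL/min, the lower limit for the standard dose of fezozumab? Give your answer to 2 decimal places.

Standard dose requires CrCl ≥ 60 mL/min.
Set (140 − 83) × 49.7 × 0.85 / (72 × SCr) = 60
SCr = (140 − 83) × 49.7 × 0.85 / (72 × 60) = 0.557 mg/dL

0.56 mg/dL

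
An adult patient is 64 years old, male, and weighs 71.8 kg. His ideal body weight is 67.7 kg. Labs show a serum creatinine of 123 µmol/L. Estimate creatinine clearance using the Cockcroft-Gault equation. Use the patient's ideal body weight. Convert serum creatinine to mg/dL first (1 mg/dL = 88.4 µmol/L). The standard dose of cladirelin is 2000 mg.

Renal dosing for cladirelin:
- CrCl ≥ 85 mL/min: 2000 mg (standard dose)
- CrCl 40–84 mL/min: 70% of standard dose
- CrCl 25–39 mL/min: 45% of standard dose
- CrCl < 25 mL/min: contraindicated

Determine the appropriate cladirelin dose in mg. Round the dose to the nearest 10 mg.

1400 mg

SCr = 123 / 88.4 = 1.391 mg/dL
CrCl = (140 − 64) × 67.7 / (72 × 1.391) = 5145.2 / 100.15 ≈ 51.4 mL/min
CrCl ≈ 51 mL/min → bracket 40–84 mL/min.
70% of 2000 mg = 1400 mg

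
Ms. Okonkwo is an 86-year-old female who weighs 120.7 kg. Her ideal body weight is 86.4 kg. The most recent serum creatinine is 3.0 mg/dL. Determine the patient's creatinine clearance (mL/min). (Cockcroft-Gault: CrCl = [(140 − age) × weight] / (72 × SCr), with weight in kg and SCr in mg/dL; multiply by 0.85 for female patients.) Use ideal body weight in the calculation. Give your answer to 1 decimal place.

CrCl = (140 − 86) × 86.4 / (72 × 3) × 0.85 = 4665.6 / 216.00 × 0.85 ≈ 18.4 mL/min

18.4 mL/min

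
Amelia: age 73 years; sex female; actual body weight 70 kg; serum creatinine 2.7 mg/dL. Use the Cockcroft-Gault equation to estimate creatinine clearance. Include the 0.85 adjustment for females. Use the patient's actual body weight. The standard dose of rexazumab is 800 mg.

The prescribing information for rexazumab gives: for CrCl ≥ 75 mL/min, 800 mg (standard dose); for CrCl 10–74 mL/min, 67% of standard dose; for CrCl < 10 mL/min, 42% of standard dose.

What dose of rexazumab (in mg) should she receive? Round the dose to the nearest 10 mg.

540 mg

CrCl = (140 − 73) × 70 / (72 × 2.7) × 0.85 = 4690.0 / 194.40 × 0.85 ≈ 20.5 mL/min
CrCl ≈ 21 mL/min → bracket 10–74 mL/min.
67% of 800 mg = 536 mg → 540 mg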